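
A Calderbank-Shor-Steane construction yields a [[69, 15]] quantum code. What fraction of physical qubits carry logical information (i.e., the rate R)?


Code rate R = k/n
= 15/69
= 0.2174

0.2174


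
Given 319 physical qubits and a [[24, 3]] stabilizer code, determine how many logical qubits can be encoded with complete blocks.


Each code block uses 24 physical qubits for 3 logical qubit(s).
Number of complete blocks = floor(319 / 24) = 13
Logical qubits = 13 * 3
= 39

39


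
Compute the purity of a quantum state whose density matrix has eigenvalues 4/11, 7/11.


tr(rho^2) = sum of eigenvalues squared
= (4/11)^2 + (7/11)^2
= (16 + 49) / 121
= 65/121
= 0.5372

0.5372


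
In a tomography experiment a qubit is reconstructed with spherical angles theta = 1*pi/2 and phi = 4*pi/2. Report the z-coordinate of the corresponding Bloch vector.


theta = 1.5708, phi = 6.2832
r_z = cos(theta) = 0.0000

0.0000


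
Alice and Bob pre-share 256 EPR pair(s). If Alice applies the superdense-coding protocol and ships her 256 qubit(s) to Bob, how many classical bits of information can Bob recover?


Superdense coding allows 2 classical bits per shared entangled pair.
256 pair(s) -> 2 * 256 = 512 classical bits

512


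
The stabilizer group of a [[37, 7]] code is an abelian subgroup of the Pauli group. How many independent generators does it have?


For an [[n,k]] stabilizer code:
Number of stabilizer generators = n - k
= 37 - 7
= 30

30


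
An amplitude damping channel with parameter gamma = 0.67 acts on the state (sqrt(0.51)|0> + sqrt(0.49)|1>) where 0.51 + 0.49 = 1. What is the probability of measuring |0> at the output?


For amplitude damping with parameter gamma on state sqrt(a)|0> + sqrt(b)|1>:
alpha^2 = 0.51, beta^2 = 0.49
P(|0>) = alpha^2 + gamma * beta^2
= 0.51 + 0.67 * 0.49
= 0.51 + 0.3283
= 0.8383

0.8383


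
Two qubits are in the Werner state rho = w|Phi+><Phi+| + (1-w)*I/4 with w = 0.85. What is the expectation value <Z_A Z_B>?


|Phi+> = (|00> + |11>)/sqrt(2)
For the pure Bell state, <Z_A Z_B> = +1 (Bell-state Pauli correlator).
The maximally-mixed part I/4 has tr(I/4 * P tensor P) = 0 for any traceless Pauli P.
So <Z_A Z_B>_rho = w * (+1) + (1 - w) * 0
= 0.85 * (+1)
= 0.8500

0.8500


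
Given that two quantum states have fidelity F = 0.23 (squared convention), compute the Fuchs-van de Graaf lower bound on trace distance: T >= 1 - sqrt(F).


Fuchs-van de Graaf (squared-fidelity convention): 1 - sqrt(F) <= T <= sqrt(1 - F).
Lower bound: T >= 1 - sqrt(F)
sqrt(F) = sqrt(0.23) = 0.4796
T >= 1 - 0.4796
T >= 0.5204

0.5204


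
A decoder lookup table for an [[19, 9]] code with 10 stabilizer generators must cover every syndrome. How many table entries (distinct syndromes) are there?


Each stabilizer generator gives a binary (+1 or -1) measurement outcome.
With 10 independent generators:
Total syndromes = 2^10
= 1024

1024


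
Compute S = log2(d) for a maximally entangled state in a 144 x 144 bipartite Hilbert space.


For a maximally entangled state in d x d:
S = log2(d) = log2(144)
= 7.1699

7.1699


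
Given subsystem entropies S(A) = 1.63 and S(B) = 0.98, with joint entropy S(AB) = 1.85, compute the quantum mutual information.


I(A:B) = S(A) + S(B) - S(AB)
= 1.63 + 0.98 - 1.85
= 0.7600

0.7600


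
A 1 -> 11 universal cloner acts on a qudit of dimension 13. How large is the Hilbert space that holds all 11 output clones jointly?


Output space = H^(tensor 11) where dim(H) = 13
dim = 13^11
= 169 (after 2 factors)
= 2197 (after 3 factors)
= 28561 (after 4 factors)
= 371293 (after 5 factors)
= 4826809 (after 6 factors)
= 62748517 (after 7 factors)
= 815730721 (after 8 factors)
= 10604499373 (after 9 factors)
= 137858491849 (after 10 factors)
= 1792160394037 (after 11 factors)
= 1792160394037

1792160394037


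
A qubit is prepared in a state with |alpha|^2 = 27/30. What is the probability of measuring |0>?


|alpha|^2 = 27/30 = 0.9000
|beta|^2 = 1 - 27/30 = 3/30 = 0.1000
P(|0>) = |alpha|^2 = 0.9000

0.9000


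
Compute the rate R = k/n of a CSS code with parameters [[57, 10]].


Code rate R = k/n
= 10/57
= 0.1754

0.1754


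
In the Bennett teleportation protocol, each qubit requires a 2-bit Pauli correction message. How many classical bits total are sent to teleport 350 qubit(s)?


Quantum teleportation requires 2 classical bits per qubit teleported.
350 qubit(s) -> 2 * 350 = 700 classical bits

700


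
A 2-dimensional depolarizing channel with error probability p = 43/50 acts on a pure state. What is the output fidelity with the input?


F = (1-p) + p/d
= (1 - 0.8600) + 0.8600/2
= 0.1400 + 0.4300
= 0.5700

0.5700


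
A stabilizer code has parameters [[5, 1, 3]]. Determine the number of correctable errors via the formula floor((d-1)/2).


Code parameters: [[5, 1, 3]], distance d = 3.
Number of correctable errors = floor((d-1)/2)
= floor((3 - 1)/2)
= floor(2/2)
= 1

1


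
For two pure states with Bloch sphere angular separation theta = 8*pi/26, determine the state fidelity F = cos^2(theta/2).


For states separated by angle theta on Bloch sphere:
F = cos^2(theta/2)
theta = 8*pi/26 = 0.9666
theta/2 = 0.4833
cos(theta/2) = 0.8855
F = 0.7840

0.7840


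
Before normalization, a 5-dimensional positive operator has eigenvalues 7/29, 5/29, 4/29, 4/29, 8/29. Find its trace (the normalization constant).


tr(M) = sum of eigenvalues
= 7/29 + 5/29 + 4/29 + 4/29 + 8/29
= 28/29
= 0.9655

0.9655


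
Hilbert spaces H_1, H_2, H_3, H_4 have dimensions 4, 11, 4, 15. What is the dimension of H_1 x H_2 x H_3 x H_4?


dim(H_1 x H_2 x H_3 x H_4) = 4 * 11 * 4 * 15
= 44 * 4 * 15
= 176 * 15
= 2640

2640


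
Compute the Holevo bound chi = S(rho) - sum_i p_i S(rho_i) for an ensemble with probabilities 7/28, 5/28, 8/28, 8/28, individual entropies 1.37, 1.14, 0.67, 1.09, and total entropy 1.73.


chi = S(rho) - sum_i p_i * S(rho_i)
Weighted entropy = 7/28 * 1.37 + 5/28 * 1.14 + 8/28 * 0.67 + 8/28 * 1.09
= 1.0489
chi = 1.73 - 1.0489
= 0.6811

0.6811


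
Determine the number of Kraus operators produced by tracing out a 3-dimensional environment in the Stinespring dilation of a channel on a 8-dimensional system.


Tracing out the environment in an orthonormal basis {|i>_E} gives Kraus operators K_i = <i|_E U |0>_E.
Number of Kraus operators = dim(H_env) = d_env
= 3

3


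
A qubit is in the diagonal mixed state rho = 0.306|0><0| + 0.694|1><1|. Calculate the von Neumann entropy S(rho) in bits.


S = -p*log2(p) - (1-p)*log2(1-p)
p = 0.3060, 1-p = 0.6940
= -0.3060 * log2(0.3060) - 0.6940 * log2(0.6940)
= -(-0.5228) - (-0.3657)
= 0.8885

0.8885


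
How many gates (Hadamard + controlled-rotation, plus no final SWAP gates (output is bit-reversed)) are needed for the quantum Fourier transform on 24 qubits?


Hadamard gates: 24
Controlled rotations: n*(n-1)/2 = 24*23/2 = 276
SWAP gates: 0 (omitted)
Total = 24 + 276
= 300

300


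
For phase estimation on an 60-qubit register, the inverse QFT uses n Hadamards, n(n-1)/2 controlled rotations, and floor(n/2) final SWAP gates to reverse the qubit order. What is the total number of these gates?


Hadamard gates: 60
Controlled rotations: n*(n-1)/2 = 60*59/2 = 1770
SWAP gates: floor(n/2) = floor(60/2) = 30
Total = 60 + 1770 + 30
= 1860

1860


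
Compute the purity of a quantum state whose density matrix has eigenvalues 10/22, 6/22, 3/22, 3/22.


tr(rho^2) = sum of eigenvalues squared
= (10/22)^2 + (6/22)^2 + (3/22)^2 + (3/22)^2
= (100 + 36 + 9 + 9) / 484
= 154/484
= 0.3182

0.3182


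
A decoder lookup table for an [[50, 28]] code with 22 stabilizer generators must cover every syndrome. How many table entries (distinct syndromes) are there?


Each stabilizer generator gives a binary (+1 or -1) measurement outcome.
With 22 independent generators:
Total syndromes = 2^22
= 4194304

4194304


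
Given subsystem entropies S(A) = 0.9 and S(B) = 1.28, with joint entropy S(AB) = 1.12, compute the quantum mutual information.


I(A:B) = S(A) + S(B) - S(AB)
= 0.9 + 1.28 - 1.12
= 1.0600

1.0600


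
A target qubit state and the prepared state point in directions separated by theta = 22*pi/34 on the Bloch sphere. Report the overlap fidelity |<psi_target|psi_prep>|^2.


For states separated by angle theta on Bloch sphere:
F = cos^2(theta/2)
theta = 22*pi/34 = 2.0328
theta/2 = 1.0164
cos(theta/2) = 0.5264
F = 0.2771

0.2771


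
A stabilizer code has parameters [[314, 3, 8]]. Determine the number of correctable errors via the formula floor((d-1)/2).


Code parameters: [[314, 3, 8]], distance d = 8.
Number of correctable errors = floor((d-1)/2)
= floor((8 - 1)/2)
= floor(7/2)
= 3

3


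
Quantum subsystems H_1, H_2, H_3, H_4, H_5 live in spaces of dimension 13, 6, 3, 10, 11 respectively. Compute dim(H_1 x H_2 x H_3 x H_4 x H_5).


dim(H_1 x H_2 x H_3 x H_4 x H_5) = 13 * 6 * 3 * 10 * 11
= 78 * 3 * 10 * 11
= 234 * 10 * 11
= 2340 * 11
= 25740

25740


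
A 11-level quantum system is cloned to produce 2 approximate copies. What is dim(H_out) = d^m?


Output space = H^(tensor 2) where dim(H) = 11
dim = 11^2
= 121

121


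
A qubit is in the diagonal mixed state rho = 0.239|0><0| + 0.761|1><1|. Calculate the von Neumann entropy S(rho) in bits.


S = -p*log2(p) - (1-p)*log2(1-p)
p = 0.2390, 1-p = 0.7610
= -0.2390 * log2(0.2390) - 0.7610 * log2(0.7610)
= -(-0.4935) - (-0.2999)
= 0.7934

0.7934


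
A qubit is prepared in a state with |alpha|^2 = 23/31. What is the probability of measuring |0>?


|alpha|^2 = 23/31 = 0.7419
|beta|^2 = 1 - 23/31 = 8/31 = 0.2581
P(|0>) = |alpha|^2 = 0.7419

0.7419


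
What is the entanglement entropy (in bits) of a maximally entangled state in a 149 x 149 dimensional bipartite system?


For a maximally entangled state in d x d:
S = log2(d) = log2(149)
= 7.2192

7.2192


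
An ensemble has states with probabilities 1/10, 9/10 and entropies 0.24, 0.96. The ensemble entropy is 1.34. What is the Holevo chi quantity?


chi = S(rho) - sum_i p_i * S(rho_i)
Weighted entropy = 1/10 * 0.24 + 9/10 * 0.96
= 0.8880
chi = 1.34 - 0.8880
= 0.4520

0.4520


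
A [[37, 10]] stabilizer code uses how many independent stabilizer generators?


For an [[n,k]] stabilizer code:
Number of stabilizer generators = n - k
= 37 - 10
= 27

27


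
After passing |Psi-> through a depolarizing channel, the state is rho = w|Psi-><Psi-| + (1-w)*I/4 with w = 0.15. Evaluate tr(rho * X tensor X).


|Psi-> = (|01> - |10>)/sqrt(2)
For the pure Bell state, <X_A X_B> = -1 (Bell-state Pauli correlator).
The maximally-mixed part I/4 has tr(I/4 * P tensor P) = 0 for any traceless Pauli P.
So <X_A X_B>_rho = w * (-1) + (1 - w) * 0
= 0.15 * (-1)
= -0.1500

-0.1500


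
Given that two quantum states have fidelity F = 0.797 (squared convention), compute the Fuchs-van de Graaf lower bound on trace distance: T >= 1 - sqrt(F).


Fuchs-van de Graaf (squared-fidelity convention): 1 - sqrt(F) <= T <= sqrt(1 - F).
Lower bound: T >= 1 - sqrt(F)
sqrt(F) = sqrt(0.797) = 0.8927
T >= 1 - 0.8927
T >= 0.1073

0.1073


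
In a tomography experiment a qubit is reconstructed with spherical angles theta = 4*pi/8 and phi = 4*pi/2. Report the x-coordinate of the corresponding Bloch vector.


theta = 1.5708, phi = 6.2832
r_x = sin(theta)*cos(phi) = 1.0000 * 1.0000
r_x = 1.0000

1.0000


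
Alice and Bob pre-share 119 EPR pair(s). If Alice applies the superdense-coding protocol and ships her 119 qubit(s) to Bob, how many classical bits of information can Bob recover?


Superdense coding allows 2 classical bits per shared entangled pair.
119 pair(s) -> 2 * 119 = 238 classical bits

238


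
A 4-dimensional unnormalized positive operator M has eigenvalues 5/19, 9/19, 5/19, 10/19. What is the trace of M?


tr(M) = sum of eigenvalues
= 5/19 + 9/19 + 5/19 + 10/19
= 29/19
= 1.5263

1.5263


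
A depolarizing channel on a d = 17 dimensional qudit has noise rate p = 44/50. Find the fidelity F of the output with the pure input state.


F = (1-p) + p/d
= (1 - 0.8800) + 0.8800/17
= 0.1200 + 0.0518
= 0.1718

0.1718


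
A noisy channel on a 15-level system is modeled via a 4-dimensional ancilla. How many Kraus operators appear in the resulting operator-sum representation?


Tracing out the environment in an orthonormal basis {|i>_E} gives Kraus operators K_i = <i|_E U |0>_E.
Number of Kraus operators = dim(H_env) = d_env
= 4

4


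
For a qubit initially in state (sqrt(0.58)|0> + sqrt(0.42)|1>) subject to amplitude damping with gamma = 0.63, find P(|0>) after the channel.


For amplitude damping with parameter gamma on state sqrt(a)|0> + sqrt(b)|1>:
alpha^2 = 0.58, beta^2 = 0.42
P(|0>) = alpha^2 + gamma * beta^2
= 0.58 + 0.63 * 0.42
= 0.58 + 0.2646
= 0.8446

0.8446


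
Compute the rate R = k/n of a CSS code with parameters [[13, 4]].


Code rate R = k/n
= 4/13
= 0.3077

0.3077


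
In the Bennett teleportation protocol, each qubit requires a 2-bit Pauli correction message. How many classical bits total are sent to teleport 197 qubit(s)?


Quantum teleportation requires 2 classical bits per qubit teleported.
197 qubit(s) -> 2 * 197 = 394 classical bits

394


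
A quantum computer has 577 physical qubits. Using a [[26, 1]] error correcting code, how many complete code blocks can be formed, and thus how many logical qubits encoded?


Each code block uses 26 physical qubits for 1 logical qubit(s).
Number of complete blocks = floor(577 / 26) = 22
Logical qubits = 22 * 1
= 22

22


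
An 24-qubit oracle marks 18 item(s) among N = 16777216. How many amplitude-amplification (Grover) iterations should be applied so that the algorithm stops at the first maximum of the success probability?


After j Grover iterations the success probability is P(j) = sin^2((2j+1)*theta), where sin(theta) = sqrt(k/N).
N = 2^24 = 16777216, k = 18
sin(theta) = sqrt(k/N) = 0.001035800949
theta = arcsin(sqrt(k/N)) = 0.001035801134 rad
P(j) reaches its first maximum when (2j+1)*theta is as close as possible to pi/2, i.e. j = round(pi/(4*theta) - 1/2).
pi/(4*theta) - 1/2 = 757.7519
(For comparison, the common estimate pi/4 * sqrt(N/k) = 758.2520; the exact maximiser is used here.)
Optimal iterations = 758

758


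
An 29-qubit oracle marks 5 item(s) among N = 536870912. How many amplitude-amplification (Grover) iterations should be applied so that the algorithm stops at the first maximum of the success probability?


After j Grover iterations the success probability is P(j) = sin^2((2j+1)*theta), where sin(theta) = sqrt(k/N).
N = 2^29 = 536870912, k = 5
sin(theta) = sqrt(k/N) = 9.650505555e-05
theta = arcsin(sqrt(k/N)) = 9.65050557e-05 rad
P(j) reaches its first maximum when (2j+1)*theta is as close as possible to pi/2, i.e. j = round(pi/(4*theta) - 1/2).
pi/(4*theta) - 1/2 = 8137.9147
(For comparison, the common estimate pi/4 * sqrt(N/k) = 8138.4147; the exact maximiser is used here.)
Optimal iterations = 8138

8138


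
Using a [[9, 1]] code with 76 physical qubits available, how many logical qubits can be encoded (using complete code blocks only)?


Each code block uses 9 physical qubits for 1 logical qubit(s).
Number of complete blocks = floor(76 / 9) = 8
Logical qubits = 8 * 1
= 8

8


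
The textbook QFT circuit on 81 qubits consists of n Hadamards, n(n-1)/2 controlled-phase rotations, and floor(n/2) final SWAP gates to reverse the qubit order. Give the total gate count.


Hadamard gates: 81
Controlled rotations: n*(n-1)/2 = 81*80/2 = 3240
SWAP gates: floor(n/2) = floor(81/2) = 40
Total = 81 + 3240 + 40
= 3361

3361


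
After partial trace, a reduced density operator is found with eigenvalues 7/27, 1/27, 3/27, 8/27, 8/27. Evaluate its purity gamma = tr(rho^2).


tr(rho^2) = sum of eigenvalues squared
= (7/27)^2 + (1/27)^2 + (3/27)^2 + (8/27)^2 + (8/27)^2
= (49 + 1 + 9 + 64 + 64) / 729
= 187/729
= 0.2565

0.2565


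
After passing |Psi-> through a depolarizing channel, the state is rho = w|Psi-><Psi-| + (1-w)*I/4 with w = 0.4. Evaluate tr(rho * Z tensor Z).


|Psi-> = (|01> - |10>)/sqrt(2)
For the pure Bell state, <Z_A Z_B> = -1 (Bell-state Pauli correlator).
The maximally-mixed part I/4 has tr(I/4 * P tensor P) = 0 for any traceless Pauli P.
So <Z_A Z_B>_rho = w * (-1) + (1 - w) * 0
= 0.4 * (-1)
= -0.4000

-0.4000


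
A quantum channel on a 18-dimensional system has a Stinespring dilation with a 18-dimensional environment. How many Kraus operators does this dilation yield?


Tracing out the environment in an orthonormal basis {|i>_E} gives Kraus operators K_i = <i|_E U |0>_E.
Number of Kraus operators = dim(H_env) = d_env
= 18

18


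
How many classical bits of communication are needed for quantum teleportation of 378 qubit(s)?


Quantum teleportation requires 2 classical bits per qubit teleported.
378 qubit(s) -> 2 * 378 = 756 classical bits

756


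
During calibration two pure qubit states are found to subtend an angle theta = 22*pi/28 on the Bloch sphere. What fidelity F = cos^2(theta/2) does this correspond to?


For states separated by angle theta on Bloch sphere:
F = cos^2(theta/2)
theta = 22*pi/28 = 2.4684
theta/2 = 1.2342
cos(theta/2) = 0.3303
F = 0.1091

0.1091


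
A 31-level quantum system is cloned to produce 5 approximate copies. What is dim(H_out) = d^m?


Output space = H^(tensor 5) where dim(H) = 31
dim = 31^5
= 961 (after 2 factors)
= 29791 (after 3 factors)
= 923521 (after 4 factors)
= 28629151 (after 5 factors)
= 28629151

28629151


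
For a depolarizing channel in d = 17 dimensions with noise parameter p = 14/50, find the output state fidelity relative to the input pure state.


F = (1-p) + p/d
= (1 - 0.2800) + 0.2800/17
= 0.7200 + 0.0165
= 0.7365

0.7365


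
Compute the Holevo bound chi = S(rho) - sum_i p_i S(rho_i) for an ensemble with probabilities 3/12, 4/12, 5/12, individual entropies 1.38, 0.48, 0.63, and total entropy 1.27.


chi = S(rho) - sum_i p_i * S(rho_i)
Weighted entropy = 3/12 * 1.38 + 4/12 * 0.48 + 5/12 * 0.63
= 0.7675
chi = 1.27 - 0.7675
= 0.5025

0.5025


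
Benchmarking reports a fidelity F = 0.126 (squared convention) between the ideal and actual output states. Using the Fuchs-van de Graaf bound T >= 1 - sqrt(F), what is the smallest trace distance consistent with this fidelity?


Fuchs-van de Graaf (squared-fidelity convention): 1 - sqrt(F) <= T <= sqrt(1 - F).
Lower bound: T >= 1 - sqrt(F)
sqrt(F) = sqrt(0.126) = 0.3550
T >= 1 - 0.3550
T >= 0.6450

0.6450


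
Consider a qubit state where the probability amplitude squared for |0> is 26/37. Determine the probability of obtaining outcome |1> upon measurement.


|alpha|^2 = 26/37 = 0.7027
|beta|^2 = 1 - 26/37 = 11/37 = 0.2973
P(|1>) = |beta|^2 = 0.2973

0.2973


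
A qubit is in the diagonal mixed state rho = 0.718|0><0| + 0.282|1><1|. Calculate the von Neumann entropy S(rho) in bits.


S = -p*log2(p) - (1-p)*log2(1-p)
p = 0.7180, 1-p = 0.2820
= -0.7180 * log2(0.7180) - 0.2820 * log2(0.2820)
= -(-0.3432) - (-0.5150)
= 0.8582

0.8582


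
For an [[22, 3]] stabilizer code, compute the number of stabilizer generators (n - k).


For an [[n,k]] stabilizer code:
Number of stabilizer generators = n - k
= 22 - 3
= 19

19


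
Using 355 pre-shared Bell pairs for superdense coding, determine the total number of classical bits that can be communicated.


Superdense coding allows 2 classical bits per shared entangled pair.
355 pair(s) -> 2 * 355 = 710 classical bits

710


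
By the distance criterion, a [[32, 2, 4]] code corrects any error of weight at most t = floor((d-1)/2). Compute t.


Code parameters: [[32, 2, 4]], distance d = 4.
Number of correctable errors = floor((d-1)/2)
= floor((4 - 1)/2)
= floor(3/2)
= 1

1


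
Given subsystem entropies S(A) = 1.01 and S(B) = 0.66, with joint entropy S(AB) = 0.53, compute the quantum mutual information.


I(A:B) = S(A) + S(B) - S(AB)
= 1.01 + 0.66 - 0.53
= 1.1400

1.1400


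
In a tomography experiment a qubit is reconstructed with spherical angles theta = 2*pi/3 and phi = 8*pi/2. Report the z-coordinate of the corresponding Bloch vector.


theta = 2.0944, phi = 12.5664
r_z = cos(theta) = -0.5000

-0.5000


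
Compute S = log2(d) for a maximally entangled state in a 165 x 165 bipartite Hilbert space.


For a maximally entangled state in d x d:
S = log2(d) = log2(165)
= 7.3663

7.3663


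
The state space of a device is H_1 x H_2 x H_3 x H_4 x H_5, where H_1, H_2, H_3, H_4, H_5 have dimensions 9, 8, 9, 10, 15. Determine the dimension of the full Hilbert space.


dim(H_1 x H_2 x H_3 x H_4 x H_5) = 9 * 8 * 9 * 10 * 15
= 72 * 9 * 10 * 15
= 648 * 10 * 15
= 6480 * 15
= 97200

97200


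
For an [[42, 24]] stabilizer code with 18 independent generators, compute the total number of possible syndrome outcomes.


Each stabilizer generator gives a binary (+1 or -1) measurement outcome.
With 18 independent generators:
Total syndromes = 2^18
= 262144

262144


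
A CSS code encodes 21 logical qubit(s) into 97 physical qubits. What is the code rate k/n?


Code rate R = k/n
= 21/97
= 0.2165

0.2165


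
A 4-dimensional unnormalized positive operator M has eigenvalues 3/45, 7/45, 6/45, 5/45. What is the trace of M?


tr(M) = sum of eigenvalues
= 3/45 + 7/45 + 6/45 + 5/45
= 21/45
= 0.4667

0.4667


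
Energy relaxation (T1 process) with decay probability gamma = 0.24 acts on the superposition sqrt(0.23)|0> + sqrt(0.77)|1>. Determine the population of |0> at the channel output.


For amplitude damping with parameter gamma on state sqrt(a)|0> + sqrt(b)|1>:
alpha^2 = 0.23, beta^2 = 0.77
P(|0>) = alpha^2 + gamma * beta^2
= 0.23 + 0.24 * 0.77
= 0.23 + 0.1848
= 0.4148

0.4148


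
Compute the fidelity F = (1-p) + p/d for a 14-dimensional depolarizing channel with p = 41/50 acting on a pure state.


F = (1-p) + p/d
= (1 - 0.8200) + 0.8200/14
= 0.1800 + 0.0586
= 0.2386

0.2386


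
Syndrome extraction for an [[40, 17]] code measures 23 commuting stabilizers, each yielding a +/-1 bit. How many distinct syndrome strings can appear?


Each stabilizer generator gives a binary (+1 or -1) measurement outcome.
With 23 independent generators:
Total syndromes = 2^23
= 8388608

8388608


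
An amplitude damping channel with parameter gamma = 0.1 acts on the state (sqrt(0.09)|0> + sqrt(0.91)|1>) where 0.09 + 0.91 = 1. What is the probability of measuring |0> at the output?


For amplitude damping with parameter gamma on state sqrt(a)|0> + sqrt(b)|1>:
alpha^2 = 0.09, beta^2 = 0.91
P(|0>) = alpha^2 + gamma * beta^2
= 0.09 + 0.1 * 0.91
= 0.09 + 0.0910
= 0.1810

0.1810


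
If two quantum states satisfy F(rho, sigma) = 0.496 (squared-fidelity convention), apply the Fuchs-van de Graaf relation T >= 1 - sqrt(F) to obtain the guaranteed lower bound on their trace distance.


Fuchs-van de Graaf (squared-fidelity convention): 1 - sqrt(F) <= T <= sqrt(1 - F).
Lower bound: T >= 1 - sqrt(F)
sqrt(F) = sqrt(0.496) = 0.7043
T >= 1 - 0.7043
T >= 0.2957

0.2957


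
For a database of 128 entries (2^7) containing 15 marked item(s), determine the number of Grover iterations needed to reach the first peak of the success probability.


After j Grover iterations the success probability is P(j) = sin^2((2j+1)*theta), where sin(theta) = sqrt(k/N).
N = 2^7 = 128, k = 15
sin(theta) = sqrt(k/N) = 0.3423265984
theta = arcsin(sqrt(k/N)) = 0.3493919925 rad
P(j) reaches its first maximum when (2j+1)*theta is as close as possible to pi/2, i.e. j = round(pi/(4*theta) - 1/2).
pi/(4*theta) - 1/2 = 1.7479
(For comparison, the common estimate pi/4 * sqrt(N/k) = 2.2943; the exact maximiser is used here.)
Optimal iterations = 2

2


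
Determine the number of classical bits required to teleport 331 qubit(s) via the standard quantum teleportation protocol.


Quantum teleportation requires 2 classical bits per qubit teleported.
331 qubit(s) -> 2 * 331 = 662 classical bits

662


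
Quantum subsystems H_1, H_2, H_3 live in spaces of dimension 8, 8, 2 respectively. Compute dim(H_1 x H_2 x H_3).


dim(H_1 x H_2 x H_3) = 8 * 8 * 2
= 64 * 2
= 128

128


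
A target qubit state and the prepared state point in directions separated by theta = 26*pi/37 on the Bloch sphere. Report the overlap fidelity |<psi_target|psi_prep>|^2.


For states separated by angle theta on Bloch sphere:
F = cos^2(theta/2)
theta = 26*pi/37 = 2.2076
theta/2 = 1.1038
cos(theta/2) = 0.4502
F = 0.2027

0.2027


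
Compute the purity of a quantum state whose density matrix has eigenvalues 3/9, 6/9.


tr(rho^2) = sum of eigenvalues squared
= (3/9)^2 + (6/9)^2
= (9 + 36) / 81
= 45/81
= 0.5556

0.5556


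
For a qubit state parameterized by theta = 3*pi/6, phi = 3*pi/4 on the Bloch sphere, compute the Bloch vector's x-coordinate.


theta = 1.5708, phi = 2.3562
r_x = sin(theta)*cos(phi) = 1.0000 * -0.7071
r_x = -0.7071

-0.7071


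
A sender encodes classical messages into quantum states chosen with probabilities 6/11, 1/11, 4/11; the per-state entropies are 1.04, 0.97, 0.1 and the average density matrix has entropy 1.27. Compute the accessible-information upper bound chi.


chi = S(rho) - sum_i p_i * S(rho_i)
Weighted entropy = 6/11 * 1.04 + 1/11 * 0.97 + 4/11 * 0.1
= 0.6918
chi = 1.27 - 0.6918
= 0.5782

0.5782


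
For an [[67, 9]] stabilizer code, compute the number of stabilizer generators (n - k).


For an [[n,k]] stabilizer code:
Number of stabilizer generators = n - k
= 67 - 9
= 58

58


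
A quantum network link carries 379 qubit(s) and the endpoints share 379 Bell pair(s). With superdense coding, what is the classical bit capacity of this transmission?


Superdense coding allows 2 classical bits per shared entangled pair.
379 pair(s) -> 2 * 379 = 758 classical bits

758


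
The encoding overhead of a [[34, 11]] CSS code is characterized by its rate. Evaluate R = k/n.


Code rate R = k/n
= 11/34
= 0.3235

0.3235


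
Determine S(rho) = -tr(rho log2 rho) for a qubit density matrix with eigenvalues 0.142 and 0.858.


S = -p*log2(p) - (1-p)*log2(1-p)
p = 0.1420, 1-p = 0.8580
= -0.1420 * log2(0.1420) - 0.8580 * log2(0.8580)
= -(-0.3999) - (-0.1896)
= 0.5895

0.5895


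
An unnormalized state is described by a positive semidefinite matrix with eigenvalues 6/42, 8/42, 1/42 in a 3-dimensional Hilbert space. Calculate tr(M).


tr(M) = sum of eigenvalues
= 6/42 + 8/42 + 1/42
= 15/42
= 0.3571

0.3571


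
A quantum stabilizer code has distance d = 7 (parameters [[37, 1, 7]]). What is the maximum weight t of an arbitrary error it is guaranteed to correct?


Code parameters: [[37, 1, 7]], distance d = 7.
Number of correctable errors = floor((d-1)/2)
= floor((7 - 1)/2)
= floor(6/2)
= 3

3


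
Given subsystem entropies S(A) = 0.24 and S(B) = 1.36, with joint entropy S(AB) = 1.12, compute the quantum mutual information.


I(A:B) = S(A) + S(B) - S(AB)
= 0.24 + 1.36 - 1.12
= 0.4800

0.4800


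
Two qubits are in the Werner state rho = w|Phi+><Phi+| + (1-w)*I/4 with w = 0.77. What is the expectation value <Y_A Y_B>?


|Phi+> = (|00> + |11>)/sqrt(2)
For the pure Bell state, <Y_A Y_B> = -1 (Bell-state Pauli correlator).
The maximally-mixed part I/4 has tr(I/4 * P tensor P) = 0 for any traceless Pauli P.
So <Y_A Y_B>_rho = w * (-1) + (1 - w) * 0
= 0.77 * (-1)
= -0.7700

-0.7700


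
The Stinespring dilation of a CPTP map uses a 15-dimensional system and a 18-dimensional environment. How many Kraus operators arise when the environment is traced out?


Tracing out the environment in an orthonormal basis {|i>_E} gives Kraus operators K_i = <i|_E U |0>_E.
Number of Kraus operators = dim(H_env) = d_env
= 18

18


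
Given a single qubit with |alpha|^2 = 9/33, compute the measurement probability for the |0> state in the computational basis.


|alpha|^2 = 9/33 = 0.2727
|beta|^2 = 1 - 9/33 = 24/33 = 0.7273
P(|0>) = |alpha|^2 = 0.2727

0.2727


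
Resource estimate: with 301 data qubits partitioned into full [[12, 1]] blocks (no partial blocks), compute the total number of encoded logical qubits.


Each code block uses 12 physical qubits for 1 logical qubit(s).
Number of complete blocks = floor(301 / 12) = 25
Logical qubits = 25 * 1
= 25

25


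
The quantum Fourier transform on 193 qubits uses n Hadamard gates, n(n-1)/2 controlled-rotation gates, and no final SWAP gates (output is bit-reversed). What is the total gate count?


Hadamard gates: 193
Controlled rotations: n*(n-1)/2 = 193*192/2 = 18528
SWAP gates: 0 (omitted)
Total = 193 + 18528
= 18721

18721


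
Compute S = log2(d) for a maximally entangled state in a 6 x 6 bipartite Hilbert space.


For a maximally entangled state in d x d:
S = log2(d) = log2(6)
= 2.5850

2.5850


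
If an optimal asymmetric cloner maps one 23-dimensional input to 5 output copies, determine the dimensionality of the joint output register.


Output space = H^(tensor 5) where dim(H) = 23
dim = 23^5
= 529 (after 2 factors)
= 12167 (after 3 factors)
= 279841 (after 4 factors)
= 6436343 (after 5 factors)
= 6436343

6436343


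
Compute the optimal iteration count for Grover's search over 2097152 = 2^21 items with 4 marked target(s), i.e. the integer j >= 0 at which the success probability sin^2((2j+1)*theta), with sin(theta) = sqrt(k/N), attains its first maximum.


After j Grover iterations the success probability is P(j) = sin^2((2j+1)*theta), where sin(theta) = sqrt(k/N).
N = 2^21 = 2097152, k = 4
sin(theta) = sqrt(k/N) = 0.001381067932
theta = arcsin(sqrt(k/N)) = 0.001381068371 rad
P(j) reaches its first maximum when (2j+1)*theta is as close as possible to pi/2, i.e. j = round(pi/(4*theta) - 1/2).
pi/(4*theta) - 1/2 = 568.1888
(For comparison, the common estimate pi/4 * sqrt(N/k) = 568.6890; the exact maximiser is used here.)
Optimal iterations = 568

568


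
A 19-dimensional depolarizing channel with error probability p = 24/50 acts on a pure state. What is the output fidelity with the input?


F = (1-p) + p/d
= (1 - 0.4800) + 0.4800/19
= 0.5200 + 0.0253
= 0.5453

0.5453


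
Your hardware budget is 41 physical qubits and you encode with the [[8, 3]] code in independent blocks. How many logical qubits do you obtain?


Each code block uses 8 physical qubits for 3 logical qubit(s).
Number of complete blocks = floor(41 / 8) = 5
Logical qubits = 5 * 3
= 15

15


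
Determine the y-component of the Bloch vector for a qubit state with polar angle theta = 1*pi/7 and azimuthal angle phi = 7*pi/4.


theta = 0.4488, phi = 5.4978
r_y = sin(theta)*sin(phi) = 0.4339 * -0.7071
r_y = -0.3068

-0.3068


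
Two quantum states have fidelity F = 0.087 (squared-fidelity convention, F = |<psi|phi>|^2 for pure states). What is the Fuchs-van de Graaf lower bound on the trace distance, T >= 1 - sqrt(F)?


Fuchs-van de Graaf (squared-fidelity convention): 1 - sqrt(F) <= T <= sqrt(1 - F).
Lower bound: T >= 1 - sqrt(F)
sqrt(F) = sqrt(0.087) = 0.2950
T >= 1 - 0.2950
T >= 0.7050

0.7050


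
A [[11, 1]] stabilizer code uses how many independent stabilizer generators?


For an [[n,k]] stabilizer code:
Number of stabilizer generators = n - k
= 11 - 1
= 10

10


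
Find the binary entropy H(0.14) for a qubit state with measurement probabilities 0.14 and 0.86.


S = -p*log2(p) - (1-p)*log2(1-p)
p = 0.1400, 1-p = 0.8600
= -0.1400 * log2(0.1400) - 0.8600 * log2(0.8600)
= -(-0.3971) - (-0.1871)
= 0.5842

0.5842


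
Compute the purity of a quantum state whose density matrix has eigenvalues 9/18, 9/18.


tr(rho^2) = sum of eigenvalues squared
= (9/18)^2 + (9/18)^2
= (81 + 81) / 324
= 162/324
= 0.5000

0.5000


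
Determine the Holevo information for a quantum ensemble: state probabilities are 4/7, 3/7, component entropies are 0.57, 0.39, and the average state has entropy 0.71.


chi = S(rho) - sum_i p_i * S(rho_i)
Weighted entropy = 4/7 * 0.57 + 3/7 * 0.39
= 0.4929
chi = 0.71 - 0.4929
= 0.2171

0.2171


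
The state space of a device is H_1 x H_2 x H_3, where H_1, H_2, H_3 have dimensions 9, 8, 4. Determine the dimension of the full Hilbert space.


dim(H_1 x H_2 x H_3) = 9 * 8 * 4
= 72 * 4
= 288

288


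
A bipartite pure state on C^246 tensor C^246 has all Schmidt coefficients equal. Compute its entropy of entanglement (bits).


For a maximally entangled state in d x d:
S = log2(d) = log2(246)
= 7.9425

7.9425


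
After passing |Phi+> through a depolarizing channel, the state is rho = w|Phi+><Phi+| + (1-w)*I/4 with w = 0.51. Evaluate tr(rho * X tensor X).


|Phi+> = (|00> + |11>)/sqrt(2)
For the pure Bell state, <X_A X_B> = +1 (Bell-state Pauli correlator).
The maximally-mixed part I/4 has tr(I/4 * P tensor P) = 0 for any traceless Pauli P.
So <X_A X_B>_rho = w * (+1) + (1 - w) * 0
= 0.51 * (+1)
= 0.5100

0.5100


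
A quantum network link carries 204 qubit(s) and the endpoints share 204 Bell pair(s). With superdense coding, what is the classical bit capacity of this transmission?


Superdense coding allows 2 classical bits per shared entangled pair.
204 pair(s) -> 2 * 204 = 408 classical bits

408


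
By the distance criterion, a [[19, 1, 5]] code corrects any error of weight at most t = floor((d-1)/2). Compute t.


Code parameters: [[19, 1, 5]], distance d = 5.
Number of correctable errors = floor((d-1)/2)
= floor((5 - 1)/2)
= floor(4/2)
= 2

2


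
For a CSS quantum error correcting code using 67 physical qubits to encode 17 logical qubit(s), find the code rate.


Code rate R = k/n
= 17/67
= 0.2537

0.2537


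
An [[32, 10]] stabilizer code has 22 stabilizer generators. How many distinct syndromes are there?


Each stabilizer generator gives a binary (+1 or -1) measurement outcome.
With 22 independent generators:
Total syndromes = 2^22
= 4194304

4194304


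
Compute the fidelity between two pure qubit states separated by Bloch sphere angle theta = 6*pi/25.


For states separated by angle theta on Bloch sphere:
F = cos^2(theta/2)
theta = 6*pi/25 = 0.7540
theta/2 = 0.3770
cos(theta/2) = 0.9298
F = 0.8645

0.8645


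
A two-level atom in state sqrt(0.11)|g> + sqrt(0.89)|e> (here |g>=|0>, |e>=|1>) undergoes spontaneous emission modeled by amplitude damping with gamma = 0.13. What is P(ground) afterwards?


For amplitude damping with parameter gamma on state sqrt(a)|0> + sqrt(b)|1>:
alpha^2 = 0.11, beta^2 = 0.89
P(|0>) = alpha^2 + gamma * beta^2
= 0.11 + 0.13 * 0.89
= 0.11 + 0.1157
= 0.2257

0.2257


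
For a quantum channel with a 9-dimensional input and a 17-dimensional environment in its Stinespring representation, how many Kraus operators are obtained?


Tracing out the environment in an orthonormal basis {|i>_E} gives Kraus operators K_i = <i|_E U |0>_E.
Number of Kraus operators = dim(H_env) = d_env
= 17

17


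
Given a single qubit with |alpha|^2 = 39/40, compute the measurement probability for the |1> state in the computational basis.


|alpha|^2 = 39/40 = 0.9750
|beta|^2 = 1 - 39/40 = 1/40 = 0.0250
P(|1>) = |beta|^2 = 0.0250

0.0250


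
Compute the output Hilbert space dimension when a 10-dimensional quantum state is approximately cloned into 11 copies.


Output space = H^(tensor 11) where dim(H) = 10
dim = 10^11
= 100 (after 2 factors)
= 1000 (after 3 factors)
= 10000 (after 4 factors)
= 100000 (after 5 factors)
= 1000000 (after 6 factors)
= 10000000 (after 7 factors)
= 100000000 (after 8 factors)
= 1000000000 (after 9 factors)
= 10000000000 (after 10 factors)
= 100000000000 (after 11 factors)
= 100000000000

100000000000


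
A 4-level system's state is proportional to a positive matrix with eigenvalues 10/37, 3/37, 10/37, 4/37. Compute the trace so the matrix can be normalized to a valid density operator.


tr(M) = sum of eigenvalues
= 10/37 + 3/37 + 10/37 + 4/37
= 27/37
= 0.7297

0.7297


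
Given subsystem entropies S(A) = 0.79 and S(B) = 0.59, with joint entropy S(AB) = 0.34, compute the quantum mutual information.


I(A:B) = S(A) + S(B) - S(AB)
= 0.79 + 0.59 - 0.34
= 1.0400

1.0400


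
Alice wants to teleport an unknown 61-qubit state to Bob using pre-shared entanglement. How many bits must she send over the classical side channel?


Quantum teleportation requires 2 classical bits per qubit teleported.
61 qubit(s) -> 2 * 61 = 122 classical bits

122


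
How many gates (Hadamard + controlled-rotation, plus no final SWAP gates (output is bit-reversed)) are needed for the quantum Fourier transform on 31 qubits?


Hadamard gates: 31
Controlled rotations: n*(n-1)/2 = 31*30/2 = 465
SWAP gates: 0 (omitted)
Total = 31 + 465
= 496

496


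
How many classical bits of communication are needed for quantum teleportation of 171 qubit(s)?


Quantum teleportation requires 2 classical bits per qubit teleported.
171 qubit(s) -> 2 * 171 = 342 classical bits

342


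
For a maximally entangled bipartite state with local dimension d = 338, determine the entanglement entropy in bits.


For a maximally entangled state in d x d:
S = log2(d) = log2(338)
= 8.4009

8.4009


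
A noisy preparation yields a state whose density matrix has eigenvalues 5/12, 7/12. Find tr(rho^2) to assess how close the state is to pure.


tr(rho^2) = sum of eigenvalues squared
= (5/12)^2 + (7/12)^2
= (25 + 49) / 144
= 74/144
= 0.5139

0.5139


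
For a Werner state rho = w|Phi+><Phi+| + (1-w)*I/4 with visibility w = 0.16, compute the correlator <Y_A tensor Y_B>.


|Phi+> = (|00> + |11>)/sqrt(2)
For the pure Bell state, <Y_A Y_B> = -1 (Bell-state Pauli correlator).
The maximally-mixed part I/4 has tr(I/4 * P tensor P) = 0 for any traceless Pauli P.
So <Y_A Y_B>_rho = w * (-1) + (1 - w) * 0
= 0.16 * (-1)
= -0.1600

-0.1600


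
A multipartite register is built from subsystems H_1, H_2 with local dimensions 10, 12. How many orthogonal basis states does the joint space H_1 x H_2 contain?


dim(H_1 x H_2) = 10 * 12
= 120

120


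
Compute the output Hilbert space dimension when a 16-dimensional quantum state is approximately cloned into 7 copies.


Output space = H^(tensor 7) where dim(H) = 16
dim = 16^7
= 256 (after 2 factors)
= 4096 (after 3 factors)
= 65536 (after 4 factors)
= 1048576 (after 5 factors)
= 16777216 (after 6 factors)
= 268435456 (after 7 factors)
= 268435456

268435456


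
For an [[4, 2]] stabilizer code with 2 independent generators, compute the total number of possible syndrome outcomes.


Each stabilizer generator gives a binary (+1 or -1) measurement outcome.
With 2 independent generators:
Total syndromes = 2^2
= 4

4


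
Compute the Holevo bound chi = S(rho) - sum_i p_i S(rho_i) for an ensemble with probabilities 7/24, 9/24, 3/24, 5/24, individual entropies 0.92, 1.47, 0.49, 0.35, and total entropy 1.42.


chi = S(rho) - sum_i p_i * S(rho_i)
Weighted entropy = 7/24 * 0.92 + 9/24 * 1.47 + 3/24 * 0.49 + 5/24 * 0.35
= 0.9538
chi = 1.42 - 0.9538
= 0.4662

0.4662


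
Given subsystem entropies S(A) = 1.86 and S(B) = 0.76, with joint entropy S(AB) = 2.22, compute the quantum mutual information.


I(A:B) = S(A) + S(B) - S(AB)
= 1.86 + 0.76 - 2.22
= 0.4000

0.4000


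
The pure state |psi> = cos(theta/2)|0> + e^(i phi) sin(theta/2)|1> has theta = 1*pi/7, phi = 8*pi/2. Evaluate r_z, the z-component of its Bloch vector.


theta = 0.4488, phi = 12.5664
r_z = cos(theta) = 0.9010

0.9010


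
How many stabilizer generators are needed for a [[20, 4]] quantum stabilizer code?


For an [[n,k]] stabilizer code:
Number of stabilizer generators = n - k
= 20 - 4
= 16

16


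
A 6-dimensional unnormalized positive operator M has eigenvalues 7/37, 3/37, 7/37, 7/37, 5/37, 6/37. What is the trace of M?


tr(M) = sum of eigenvalues
= 7/37 + 3/37 + 7/37 + 7/37 + 5/37 + 6/37
= 35/37
= 0.9459

0.9459


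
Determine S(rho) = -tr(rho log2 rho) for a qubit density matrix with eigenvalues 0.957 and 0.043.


S = -p*log2(p) - (1-p)*log2(1-p)
p = 0.9570, 1-p = 0.0430
= -0.9570 * log2(0.9570) - 0.0430 * log2(0.0430)
= -(-0.0607) - (-0.1952)
= 0.2559

0.2559
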